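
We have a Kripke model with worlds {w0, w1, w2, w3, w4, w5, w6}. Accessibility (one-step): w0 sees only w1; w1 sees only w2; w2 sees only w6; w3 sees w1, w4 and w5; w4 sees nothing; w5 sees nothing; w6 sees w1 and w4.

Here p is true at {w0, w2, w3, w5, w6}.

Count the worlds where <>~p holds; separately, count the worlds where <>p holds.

For <>~p:
w0: successors {w1}; ~p there: w1:T. ✓
w1: successors {w2}; ~p there: w2:F. ✗
w2: successors {w6}; ~p there: w6:F. ✗
w3: successors {w1, w4, w5}; ~p there: w1:T, w4:T, w5:F. ✓
w4: no successors, so <>~p fails. ✗
w5: no successors, so <>~p fails. ✗
w6: successors {w1, w4}; ~p there: w1:T, w4:T. ✓
— 3 worlds.
For <>p:
w0: successors {w1}; p there: w1:F. ✗
w1: successors {w2}; p there: w2:T. ✓
w2: successors {w6}; p there: w6:T. ✓
w3: successors {w1, w4, w5}; p there: w1:F, w4:F, w5:T. ✓
w4: no successors, so <>p fails. ✗
w5: no successors, so <>p fails. ✗
w6: successors {w1, w4}; p there: w1:F, w4:F. ✗
— 3 worlds.

3 and 3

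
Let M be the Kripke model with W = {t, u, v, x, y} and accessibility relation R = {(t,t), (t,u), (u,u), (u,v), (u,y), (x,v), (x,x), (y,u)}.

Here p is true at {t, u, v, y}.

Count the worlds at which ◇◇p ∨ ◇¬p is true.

t: ◇◇p is T, ◇¬p is F. ✓
u: ◇◇p is T, ◇¬p is F. ✓
v: ◇◇p is F, ◇¬p is F. ✗
x: ◇◇p is T, ◇¬p is T. ✓
y: ◇◇p is T, ◇¬p is F. ✓
Satisfying worlds: {t, u, x, y}.

4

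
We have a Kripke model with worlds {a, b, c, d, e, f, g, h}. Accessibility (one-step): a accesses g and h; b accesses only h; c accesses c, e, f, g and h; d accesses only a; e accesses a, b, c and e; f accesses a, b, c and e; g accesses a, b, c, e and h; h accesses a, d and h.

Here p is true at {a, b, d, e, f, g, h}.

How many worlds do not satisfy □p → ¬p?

a: □p is T, ¬p is F. ✗
b: □p is T, ¬p is F. ✗
c: □p is F, ¬p is T. ✓
d: □p is T, ¬p is F. ✗
e: □p is F, ¬p is F. ✓
f: □p is F, ¬p is F. ✓
g: □p is F, ¬p is F. ✓
h: □p is T, ¬p is F. ✗
Satisfying worlds: {c, e, f, g}.
So □p → ¬p fails at the other 4 worlds.

4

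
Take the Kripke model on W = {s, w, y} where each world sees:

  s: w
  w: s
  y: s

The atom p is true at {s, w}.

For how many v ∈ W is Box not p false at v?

3

s: successors {w}; not p there: w:F. ✗
w: successors {s}; not p there: s:F. ✗
y: successors {s}; not p there: s:F. ✗
Satisfying worlds: ∅.
So Box not p fails at the other 3 worlds.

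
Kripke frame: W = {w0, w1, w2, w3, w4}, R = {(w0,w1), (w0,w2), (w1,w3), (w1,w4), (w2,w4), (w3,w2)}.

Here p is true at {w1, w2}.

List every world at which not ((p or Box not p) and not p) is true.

w0: (p or Box not p) and not p is F. ✓
w1: (p or Box not p) and not p is F. ✓
w2: (p or Box not p) and not p is F. ✓
w3: (p or Box not p) and not p is F. ✓
w4: (p or Box not p) and not p is T. ✗

{w0, w1, w2, w3}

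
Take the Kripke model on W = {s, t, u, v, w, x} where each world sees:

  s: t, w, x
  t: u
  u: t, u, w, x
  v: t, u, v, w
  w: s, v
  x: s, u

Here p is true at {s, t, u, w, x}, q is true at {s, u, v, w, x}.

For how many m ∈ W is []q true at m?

3

s: successors {t, w, x}; q there: t:F, w:T, x:T. ✗
t: successors {u}; q there: u:T. ✓
u: successors {t, u, w, x}; q there: t:F, u:T, w:T, x:T. ✗
v: successors {t, u, v, w}; q there: t:F, u:T, v:T, w:T. ✗
w: successors {s, v}; q there: s:T, v:T. ✓
x: successors {s, u}; q there: s:T, u:T. ✓
Satisfying worlds: {t, w, x}.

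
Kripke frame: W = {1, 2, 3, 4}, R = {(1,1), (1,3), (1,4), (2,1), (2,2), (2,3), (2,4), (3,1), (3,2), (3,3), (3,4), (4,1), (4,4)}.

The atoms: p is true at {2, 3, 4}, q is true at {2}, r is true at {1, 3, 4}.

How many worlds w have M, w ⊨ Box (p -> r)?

1: successors {1, 3, 4}; p -> r there: 1:T, 3:T, 4:T. ✓
2: successors {1, 2, 3, 4}; p -> r there: 1:T, 2:F, 3:T, 4:T. ✗
3: successors {1, 2, 3, 4}; p -> r there: 1:T, 2:F, 3:T, 4:T. ✗
4: successors {1, 4}; p -> r there: 1:T, 4:T. ✓
Satisfying worlds: {1, 4}.

2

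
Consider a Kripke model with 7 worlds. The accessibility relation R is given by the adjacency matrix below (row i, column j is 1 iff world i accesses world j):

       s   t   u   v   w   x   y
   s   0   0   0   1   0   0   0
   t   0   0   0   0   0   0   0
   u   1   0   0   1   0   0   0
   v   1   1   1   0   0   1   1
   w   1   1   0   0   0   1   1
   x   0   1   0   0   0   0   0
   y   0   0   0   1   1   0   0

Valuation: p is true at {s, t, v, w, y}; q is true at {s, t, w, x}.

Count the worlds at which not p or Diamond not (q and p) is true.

6

s: not p is F, Diamond not (q and p) is T. ✓
t: not p is F, Diamond not (q and p) is F. ✗
u: not p is T, Diamond not (q and p) is T. ✓
v: not p is F, Diamond not (q and p) is T. ✓
w: not p is F, Diamond not (q and p) is T. ✓
x: not p is T, Diamond not (q and p) is F. ✓
y: not p is F, Diamond not (q and p) is T. ✓
Satisfying worlds: {s, u, v, w, x, y}.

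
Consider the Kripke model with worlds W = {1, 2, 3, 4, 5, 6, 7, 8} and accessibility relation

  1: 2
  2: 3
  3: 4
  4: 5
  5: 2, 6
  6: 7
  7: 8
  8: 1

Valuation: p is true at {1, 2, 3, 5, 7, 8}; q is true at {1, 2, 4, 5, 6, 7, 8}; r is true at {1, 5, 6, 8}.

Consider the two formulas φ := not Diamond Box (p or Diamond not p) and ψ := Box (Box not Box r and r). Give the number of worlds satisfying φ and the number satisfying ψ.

2 and 3

For not Diamond Box (p or Diamond not p):
1: Diamond Box (p or Diamond not p) is T. ✗
2: Diamond Box (p or Diamond not p) is F. ✓
3: Diamond Box (p or Diamond not p) is T. ✗
4: Diamond Box (p or Diamond not p) is F. ✓
5: Diamond Box (p or Diamond not p) is T. ✗
6: Diamond Box (p or Diamond not p) is T. ✗
7: Diamond Box (p or Diamond not p) is T. ✗
8: Diamond Box (p or Diamond not p) is T. ✗
— 2 worlds.
For Box (Box not Box r and r):
1: successors {2}; Box not Box r and r there: 2:F. ✗
2: successors {3}; Box not Box r and r there: 3:F. ✗
3: successors {4}; Box not Box r and r there: 4:F. ✗
4: successors {5}; Box not Box r and r there: 5:T. ✓
5: successors {2, 6}; Box not Box r and r there: 2:F, 6:F. ✗
6: successors {7}; Box not Box r and r there: 7:F. ✗
7: successors {8}; Box not Box r and r there: 8:T. ✓
8: successors {1}; Box not Box r and r there: 1:T. ✓
— 3 worlds.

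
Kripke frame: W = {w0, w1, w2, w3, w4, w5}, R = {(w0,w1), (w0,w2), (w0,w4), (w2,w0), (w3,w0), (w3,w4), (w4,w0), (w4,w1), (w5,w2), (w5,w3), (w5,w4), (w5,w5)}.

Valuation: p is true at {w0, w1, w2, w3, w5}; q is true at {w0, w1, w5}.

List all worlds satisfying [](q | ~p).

{w1, w2, w3, w4}

w0: successors {w1, w2, w4}; q | ~p there: w1:T, w2:F, w4:T. ✗
w1: no successors, so [](q | ~p) holds vacuously. ✓
w2: successors {w0}; q | ~p there: w0:T. ✓
w3: successors {w0, w4}; q | ~p there: w0:T, w4:T. ✓
w4: successors {w0, w1}; q | ~p there: w0:T, w1:T. ✓
w5: successors {w2, w3, w4, w5}; q | ~p there: w2:F, w3:F, w4:T, w5:T. ✗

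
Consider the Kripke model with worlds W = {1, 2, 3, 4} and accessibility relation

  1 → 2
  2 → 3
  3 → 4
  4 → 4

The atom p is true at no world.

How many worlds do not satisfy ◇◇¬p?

0

1: successors {2}; ◇¬p there: 2:T. ✓
2: successors {3}; ◇¬p there: 3:T. ✓
3: successors {4}; ◇¬p there: 4:T. ✓
4: successors {4}; ◇¬p there: 4:T. ✓
Satisfying worlds: {1, 2, 3, 4}.
So ◇◇¬p fails at the other 0 worlds.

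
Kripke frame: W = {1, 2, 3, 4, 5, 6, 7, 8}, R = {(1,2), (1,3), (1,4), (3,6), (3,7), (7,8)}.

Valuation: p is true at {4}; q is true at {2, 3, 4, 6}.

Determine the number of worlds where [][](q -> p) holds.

1: successors {2, 3, 4}; [](q -> p) there: 2:T, 3:F, 4:T. ✗
2: no successors, so [][](q -> p) holds vacuously. ✓
3: successors {6, 7}; [](q -> p) there: 6:T, 7:T. ✓
4: no successors, so [][](q -> p) holds vacuously. ✓
5: no successors, so [][](q -> p) holds vacuously. ✓
6: no successors, so [][](q -> p) holds vacuously. ✓
7: successors {8}; [](q -> p) there: 8:T. ✓
8: no successors, so [][](q -> p) holds vacuously. ✓
Satisfying worlds: {2, 3, 4, 5, 6, 7, 8}.

7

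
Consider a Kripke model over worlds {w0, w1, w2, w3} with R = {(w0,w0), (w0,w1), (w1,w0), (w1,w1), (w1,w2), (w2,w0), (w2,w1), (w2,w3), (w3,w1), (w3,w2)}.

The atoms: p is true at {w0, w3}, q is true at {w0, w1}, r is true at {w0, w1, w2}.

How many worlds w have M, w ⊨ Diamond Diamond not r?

w0: successors {w0, w1}; Diamond not r there: w0:F, w1:F. ✗
w1: successors {w0, w1, w2}; Diamond not r there: w0:F, w1:F, w2:T. ✓
w2: successors {w0, w1, w3}; Diamond not r there: w0:F, w1:F, w3:F. ✗
w3: successors {w1, w2}; Diamond not r there: w1:F, w2:T. ✓
Satisfying worlds: {w1, w3}.

2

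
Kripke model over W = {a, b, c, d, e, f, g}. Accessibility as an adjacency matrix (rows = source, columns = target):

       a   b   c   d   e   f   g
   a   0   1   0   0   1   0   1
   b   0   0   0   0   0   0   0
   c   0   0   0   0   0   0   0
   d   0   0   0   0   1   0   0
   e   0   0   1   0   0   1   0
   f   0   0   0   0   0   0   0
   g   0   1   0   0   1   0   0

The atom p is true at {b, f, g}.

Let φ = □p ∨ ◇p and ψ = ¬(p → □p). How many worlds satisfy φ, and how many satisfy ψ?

6 and 1

For □p ∨ ◇p:
a: □p is F, ◇p is T. ✓
b: □p is T, ◇p is F. ✓
c: □p is T, ◇p is F. ✓
d: □p is F, ◇p is F. ✗
e: □p is F, ◇p is T. ✓
f: □p is T, ◇p is F. ✓
g: □p is F, ◇p is T. ✓
— 6 worlds.
For ¬(p → □p):
a: p → □p is T. ✗
b: p → □p is T. ✗
c: p → □p is T. ✗
d: p → □p is T. ✗
e: p → □p is T. ✗
f: p → □p is T. ✗
g: p → □p is F. ✓
— 1 world.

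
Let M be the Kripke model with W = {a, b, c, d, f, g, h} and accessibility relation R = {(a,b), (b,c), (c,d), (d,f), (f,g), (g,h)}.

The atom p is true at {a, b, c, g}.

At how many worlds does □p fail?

3

a: successors {b}; p there: b:T. ✓
b: successors {c}; p there: c:T. ✓
c: successors {d}; p there: d:F. ✗
d: successors {f}; p there: f:F. ✗
f: successors {g}; p there: g:T. ✓
g: successors {h}; p there: h:F. ✗
h: no successors, so □p holds vacuously. ✓
Satisfying worlds: {a, b, f, h}.
So □p fails at the other 3 worlds.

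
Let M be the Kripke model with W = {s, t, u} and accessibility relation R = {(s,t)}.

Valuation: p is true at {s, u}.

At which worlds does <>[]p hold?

{s}

s: successors {t}; []p there: t:T. ✓
t: no successors, so <>[]p fails. ✗
u: no successors, so <>[]p fails. ✗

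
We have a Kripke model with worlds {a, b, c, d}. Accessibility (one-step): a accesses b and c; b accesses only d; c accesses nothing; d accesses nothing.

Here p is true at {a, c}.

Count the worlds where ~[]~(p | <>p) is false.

a: []~(p | <>p) is F. ✓
b: []~(p | <>p) is T. ✗
c: []~(p | <>p) is T. ✗
d: []~(p | <>p) is T. ✗
Satisfying worlds: {a}.
So ~[]~(p | <>p) fails at the other 3 worlds.

3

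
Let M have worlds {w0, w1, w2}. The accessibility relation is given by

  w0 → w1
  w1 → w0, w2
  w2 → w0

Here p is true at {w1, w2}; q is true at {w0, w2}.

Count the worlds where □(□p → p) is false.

w0: successors {w1}; □p → p there: w1:T. ✓
w1: successors {w0, w2}; □p → p there: w0:F, w2:T. ✗
w2: successors {w0}; □p → p there: w0:F. ✗
Satisfying worlds: {w0}.
So □(□p → p) fails at the other 2 worlds.

2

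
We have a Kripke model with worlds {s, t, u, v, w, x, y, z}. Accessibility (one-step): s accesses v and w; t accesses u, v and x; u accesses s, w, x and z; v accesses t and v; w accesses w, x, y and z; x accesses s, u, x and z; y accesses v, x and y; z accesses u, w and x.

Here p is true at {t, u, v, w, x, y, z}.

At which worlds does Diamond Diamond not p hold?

s: successors {v, w}; Diamond not p there: v:F, w:F. ✗
t: successors {u, v, x}; Diamond not p there: u:T, v:F, x:T. ✓
u: successors {s, w, x, z}; Diamond not p there: s:F, w:F, x:T, z:F. ✓
v: successors {t, v}; Diamond not p there: t:F, v:F. ✗
w: successors {w, x, y, z}; Diamond not p there: w:F, x:T, y:F, z:F. ✓
x: successors {s, u, x, z}; Diamond not p there: s:F, u:T, x:T, z:F. ✓
y: successors {v, x, y}; Diamond not p there: v:F, x:T, y:F. ✓
z: successors {u, w, x}; Diamond not p there: u:T, w:F, x:T. ✓

{t, u, w, x, y, z}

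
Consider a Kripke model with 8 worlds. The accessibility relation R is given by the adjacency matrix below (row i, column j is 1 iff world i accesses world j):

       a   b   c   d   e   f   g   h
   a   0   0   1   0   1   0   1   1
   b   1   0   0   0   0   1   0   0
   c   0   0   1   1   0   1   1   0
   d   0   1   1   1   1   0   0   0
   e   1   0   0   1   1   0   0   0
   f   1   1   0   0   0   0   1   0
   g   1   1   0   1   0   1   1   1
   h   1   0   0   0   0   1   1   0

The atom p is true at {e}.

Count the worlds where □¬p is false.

a: successors {c, e, g, h}; ¬p there: c:T, e:F, g:T, h:T. ✗
b: successors {a, f}; ¬p there: a:T, f:T. ✓
c: successors {c, d, f, g}; ¬p there: c:T, d:T, f:T, g:T. ✓
d: successors {b, c, d, e}; ¬p there: b:T, c:T, d:T, e:F. ✗
e: successors {a, d, e}; ¬p there: a:T, d:T, e:F. ✗
f: successors {a, b, g}; ¬p there: a:T, b:T, g:T. ✓
g: successors {a, b, d, f, g, h}; ¬p there: a:T, b:T, d:T, f:T, g:T, h:T. ✓
h: successors {a, f, g}; ¬p there: a:T, f:T, g:T. ✓
Satisfying worlds: {b, c, f, g, h}.
So □¬p fails at the other 3 worlds.

3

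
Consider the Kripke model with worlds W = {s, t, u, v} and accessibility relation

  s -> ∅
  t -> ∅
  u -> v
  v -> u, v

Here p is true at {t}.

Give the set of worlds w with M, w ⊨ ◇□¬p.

s: no successors, so ◇□¬p fails. ✗
t: no successors, so ◇□¬p fails. ✗
u: successors {v}; □¬p there: v:T. ✓
v: successors {u, v}; □¬p there: u:T, v:T. ✓

{u, v}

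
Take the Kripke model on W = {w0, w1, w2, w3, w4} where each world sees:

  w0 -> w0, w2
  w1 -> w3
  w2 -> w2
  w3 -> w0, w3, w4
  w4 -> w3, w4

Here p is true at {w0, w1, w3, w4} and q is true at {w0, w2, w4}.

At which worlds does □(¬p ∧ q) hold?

w0: successors {w0, w2}; ¬p ∧ q there: w0:F, w2:T. ✗
w1: successors {w3}; ¬p ∧ q there: w3:F. ✗
w2: successors {w2}; ¬p ∧ q there: w2:T. ✓
w3: successors {w0, w3, w4}; ¬p ∧ q there: w0:F, w3:F, w4:F. ✗
w4: successors {w3, w4}; ¬p ∧ q there: w3:F, w4:F. ✗

{w2}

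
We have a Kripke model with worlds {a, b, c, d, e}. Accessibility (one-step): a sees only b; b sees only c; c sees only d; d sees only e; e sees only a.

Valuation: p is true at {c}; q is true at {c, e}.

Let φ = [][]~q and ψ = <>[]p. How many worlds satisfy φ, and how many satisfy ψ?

For [][]~q:
a: successors {b}; []~q there: b:F. ✗
b: successors {c}; []~q there: c:T. ✓
c: successors {d}; []~q there: d:F. ✗
d: successors {e}; []~q there: e:T. ✓
e: successors {a}; []~q there: a:T. ✓
— 3 worlds.
For <>[]p:
a: successors {b}; []p there: b:T. ✓
b: successors {c}; []p there: c:F. ✗
c: successors {d}; []p there: d:F. ✗
d: successors {e}; []p there: e:F. ✗
e: successors {a}; []p there: a:F. ✗
— 1 world.

3 and 1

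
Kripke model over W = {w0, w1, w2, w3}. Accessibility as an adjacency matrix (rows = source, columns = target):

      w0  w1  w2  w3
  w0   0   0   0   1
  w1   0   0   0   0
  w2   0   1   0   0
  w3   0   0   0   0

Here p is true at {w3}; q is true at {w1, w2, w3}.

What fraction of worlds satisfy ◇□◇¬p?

w0: successors {w3}; □◇¬p there: w3:T. ✓
w1: no successors, so ◇□◇¬p fails. ✗
w2: successors {w1}; □◇¬p there: w1:T. ✓
w3: no successors, so ◇□◇¬p fails. ✗
That's 2 of 4 worlds, so 2/4 = 1/2.

1/2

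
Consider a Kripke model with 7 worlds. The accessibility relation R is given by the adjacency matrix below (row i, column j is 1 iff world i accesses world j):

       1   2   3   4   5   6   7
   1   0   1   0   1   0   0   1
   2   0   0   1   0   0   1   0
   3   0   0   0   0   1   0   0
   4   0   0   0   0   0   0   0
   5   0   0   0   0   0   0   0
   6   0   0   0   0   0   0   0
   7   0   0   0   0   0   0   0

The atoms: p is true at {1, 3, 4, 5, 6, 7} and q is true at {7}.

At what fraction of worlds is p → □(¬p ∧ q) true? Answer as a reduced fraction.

5/7

1: p is T, □(¬p ∧ q) is F. ✗
2: p is F, □(¬p ∧ q) is F. ✓
3: p is T, □(¬p ∧ q) is F. ✗
4: p is T, □(¬p ∧ q) is T. ✓
5: p is T, □(¬p ∧ q) is T. ✓
6: p is T, □(¬p ∧ q) is T. ✓
7: p is T, □(¬p ∧ q) is T. ✓
That's 5 of 7 worlds, so 5/7.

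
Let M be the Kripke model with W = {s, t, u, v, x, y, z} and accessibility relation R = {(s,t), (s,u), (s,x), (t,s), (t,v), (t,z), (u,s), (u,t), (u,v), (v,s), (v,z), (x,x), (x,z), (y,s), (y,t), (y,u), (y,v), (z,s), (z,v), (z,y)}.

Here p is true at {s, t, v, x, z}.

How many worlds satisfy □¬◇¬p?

s: successors {t, u, x}; ¬◇¬p there: t:T, u:T, x:T. ✓
t: successors {s, v, z}; ¬◇¬p there: s:F, v:T, z:F. ✗
u: successors {s, t, v}; ¬◇¬p there: s:F, t:T, v:T. ✗
v: successors {s, z}; ¬◇¬p there: s:F, z:F. ✗
x: successors {x, z}; ¬◇¬p there: x:T, z:F. ✗
y: successors {s, t, u, v}; ¬◇¬p there: s:F, t:T, u:T, v:T. ✗
z: successors {s, v, y}; ¬◇¬p there: s:F, v:T, y:F. ✗
Satisfying worlds: {s}.

1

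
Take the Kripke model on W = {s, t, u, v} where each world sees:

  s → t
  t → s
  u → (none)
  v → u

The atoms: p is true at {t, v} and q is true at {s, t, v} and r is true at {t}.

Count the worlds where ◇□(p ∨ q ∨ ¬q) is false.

s: successors {t}; □(p ∨ q ∨ ¬q) there: t:T. ✓
t: successors {s}; □(p ∨ q ∨ ¬q) there: s:T. ✓
u: no successors, so ◇□(p ∨ q ∨ ¬q) fails. ✗
v: successors {u}; □(p ∨ q ∨ ¬q) there: u:T. ✓
Satisfying worlds: {s, t, v}.
So ◇□(p ∨ q ∨ ¬q) fails at the other 1 world.

1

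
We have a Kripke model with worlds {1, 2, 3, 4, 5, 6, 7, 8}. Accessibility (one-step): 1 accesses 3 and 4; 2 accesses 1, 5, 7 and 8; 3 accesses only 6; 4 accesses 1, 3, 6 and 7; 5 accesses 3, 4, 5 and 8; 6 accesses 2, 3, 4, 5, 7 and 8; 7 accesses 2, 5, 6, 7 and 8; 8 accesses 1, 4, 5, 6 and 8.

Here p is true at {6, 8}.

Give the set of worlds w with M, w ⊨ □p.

{3}

1: successors {3, 4}; p there: 3:F, 4:F. ✗
2: successors {1, 5, 7, 8}; p there: 1:F, 5:F, 7:F, 8:T. ✗
3: successors {6}; p there: 6:T. ✓
4: successors {1, 3, 6, 7}; p there: 1:F, 3:F, 6:T, 7:F. ✗
5: successors {3, 4, 5, 8}; p there: 3:F, 4:F, 5:F, 8:T. ✗
6: successors {2, 3, 4, 5, 7, 8}; p there: 2:F, 3:F, 4:F, 5:F, 7:F, 8:T. ✗
7: successors {2, 5, 6, 7, 8}; p there: 2:F, 5:F, 6:T, 7:F, 8:T. ✗
8: successors {1, 4, 5, 6, 8}; p there: 1:F, 4:F, 5:F, 6:T, 8:T. ✗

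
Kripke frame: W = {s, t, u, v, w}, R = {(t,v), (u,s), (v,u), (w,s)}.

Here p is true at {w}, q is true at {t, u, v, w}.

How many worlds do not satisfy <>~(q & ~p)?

s: no successors, so <>~(q & ~p) fails. ✗
t: successors {v}; ~(q & ~p) there: v:F. ✗
u: successors {s}; ~(q & ~p) there: s:T. ✓
v: successors {u}; ~(q & ~p) there: u:F. ✗
w: successors {s}; ~(q & ~p) there: s:T. ✓
Satisfying worlds: {u, w}.
So <>~(q & ~p) fails at the other 3 worlds.

3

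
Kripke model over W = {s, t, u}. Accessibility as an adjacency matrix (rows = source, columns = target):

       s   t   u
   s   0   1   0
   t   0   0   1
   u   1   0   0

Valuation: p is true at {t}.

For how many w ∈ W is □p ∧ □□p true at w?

s: □p is T, □□p is F. ✗
t: □p is F, □□p is F. ✗
u: □p is F, □□p is T. ✗
Satisfying worlds: ∅.

0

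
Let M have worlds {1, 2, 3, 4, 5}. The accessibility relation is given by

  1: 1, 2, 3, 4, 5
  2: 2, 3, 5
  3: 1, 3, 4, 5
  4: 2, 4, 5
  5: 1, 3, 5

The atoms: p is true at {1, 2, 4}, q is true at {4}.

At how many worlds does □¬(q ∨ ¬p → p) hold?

1: successors {1, 2, 3, 4, 5}; ¬(q ∨ ¬p → p) there: 1:F, 2:F, 3:T, 4:F, 5:T. ✗
2: successors {2, 3, 5}; ¬(q ∨ ¬p → p) there: 2:F, 3:T, 5:T. ✗
3: successors {1, 3, 4, 5}; ¬(q ∨ ¬p → p) there: 1:F, 3:T, 4:F, 5:T. ✗
4: successors {2, 4, 5}; ¬(q ∨ ¬p → p) there: 2:F, 4:F, 5:T. ✗
5: successors {1, 3, 5}; ¬(q ∨ ¬p → p) there: 1:F, 3:T, 5:T. ✗
Satisfying worlds: ∅.

0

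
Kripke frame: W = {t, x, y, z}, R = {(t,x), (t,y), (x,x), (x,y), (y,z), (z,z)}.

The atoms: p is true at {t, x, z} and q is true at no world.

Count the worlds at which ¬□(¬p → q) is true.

2

t: □(¬p → q) is F. ✓
x: □(¬p → q) is F. ✓
y: □(¬p → q) is T. ✗
z: □(¬p → q) is T. ✗
Satisfying worlds: {t, x}.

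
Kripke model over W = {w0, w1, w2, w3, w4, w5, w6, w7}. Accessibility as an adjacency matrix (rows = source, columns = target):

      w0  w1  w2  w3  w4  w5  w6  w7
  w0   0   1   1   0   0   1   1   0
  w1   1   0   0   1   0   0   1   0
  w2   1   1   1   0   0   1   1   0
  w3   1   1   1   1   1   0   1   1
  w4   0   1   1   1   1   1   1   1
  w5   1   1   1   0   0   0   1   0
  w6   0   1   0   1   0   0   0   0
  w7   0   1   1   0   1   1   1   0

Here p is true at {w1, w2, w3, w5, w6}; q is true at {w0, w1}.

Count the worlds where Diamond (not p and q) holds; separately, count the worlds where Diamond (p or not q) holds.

4 and 8

For Diamond (not p and q):
w0: successors {w1, w2, w5, w6}; not p and q there: w1:F, w2:F, w5:F, w6:F. ✗
w1: successors {w0, w3, w6}; not p and q there: w0:T, w3:F, w6:F. ✓
w2: successors {w0, w1, w2, w5, w6}; not p and q there: w0:T, w1:F, w2:F, w5:F, w6:F. ✓
w3: successors {w0, w1, w2, w3, w4, w6, w7}; not p and q there: w0:T, w1:F, w2:F, w3:F, w4:F, w6:F, w7:F. ✓
w4: successors {w1, w2, w3, w4, w5, w6, w7}; not p and q there: w1:F, w2:F, w3:F, w4:F, w5:F, w6:F, w7:F. ✗
w5: successors {w0, w1, w2, w6}; not p and q there: w0:T, w1:F, w2:F, w6:F. ✓
w6: successors {w1, w3}; not p and q there: w1:F, w3:F. ✗
w7: successors {w1, w2, w4, w5, w6}; not p and q there: w1:F, w2:F, w4:F, w5:F, w6:F. ✗
— 4 worlds.
For Diamond (p or not q):
w0: successors {w1, w2, w5, w6}; p or not q there: w1:T, w2:T, w5:T, w6:T. ✓
w1: successors {w0, w3, w6}; p or not q there: w0:F, w3:T, w6:T. ✓
w2: successors {w0, w1, w2, w5, w6}; p or not q there: w0:F, w1:T, w2:T, w5:T, w6:T. ✓
w3: successors {w0, w1, w2, w3, w4, w6, w7}; p or not q there: w0:F, w1:T, w2:T, w3:T, w4:T, w6:T, w7:T. ✓
w4: successors {w1, w2, w3, w4, w5, w6, w7}; p or not q there: w1:T, w2:T, w3:T, w4:T, w5:T, w6:T, w7:T. ✓
w5: successors {w0, w1, w2, w6}; p or not q there: w0:F, w1:T, w2:T, w6:T. ✓
w6: successors {w1, w3}; p or not q there: w1:T, w3:T. ✓
w7: successors {w1, w2, w4, w5, w6}; p or not q there: w1:T, w2:T, w4:T, w5:T, w6:T. ✓
— 8 worlds.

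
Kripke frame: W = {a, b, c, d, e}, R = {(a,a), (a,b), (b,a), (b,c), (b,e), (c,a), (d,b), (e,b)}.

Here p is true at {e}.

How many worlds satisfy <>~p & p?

a: <>~p is T, p is F. ✗
b: <>~p is T, p is F. ✗
c: <>~p is T, p is F. ✗
d: <>~p is T, p is F. ✗
e: <>~p is T, p is T. ✓
Satisfying worlds: {e}.

1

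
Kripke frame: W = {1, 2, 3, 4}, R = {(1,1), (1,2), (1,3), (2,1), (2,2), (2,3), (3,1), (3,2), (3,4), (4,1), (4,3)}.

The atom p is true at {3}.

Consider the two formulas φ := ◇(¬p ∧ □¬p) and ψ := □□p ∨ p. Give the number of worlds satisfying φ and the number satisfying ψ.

0 and 1

For ◇(¬p ∧ □¬p):
1: successors {1, 2, 3}; ¬p ∧ □¬p there: 1:F, 2:F, 3:F. ✗
2: successors {1, 2, 3}; ¬p ∧ □¬p there: 1:F, 2:F, 3:F. ✗
3: successors {1, 2, 4}; ¬p ∧ □¬p there: 1:F, 2:F, 4:F. ✗
4: successors {1, 3}; ¬p ∧ □¬p there: 1:F, 3:F. ✗
— 0 worlds.
For □□p ∨ p:
1: □□p is F, p is F. ✗
2: □□p is F, p is F. ✗
3: □□p is F, p is T. ✓
4: □□p is F, p is F. ✗
— 1 world.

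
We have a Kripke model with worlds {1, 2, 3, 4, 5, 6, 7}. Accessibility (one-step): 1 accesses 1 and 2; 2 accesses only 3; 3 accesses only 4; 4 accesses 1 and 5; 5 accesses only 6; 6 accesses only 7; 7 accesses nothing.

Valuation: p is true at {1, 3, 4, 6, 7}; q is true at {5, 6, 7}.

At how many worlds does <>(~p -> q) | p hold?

1: <>(~p -> q) is T, p is T. ✓
2: <>(~p -> q) is T, p is F. ✓
3: <>(~p -> q) is T, p is T. ✓
4: <>(~p -> q) is T, p is T. ✓
5: <>(~p -> q) is T, p is F. ✓
6: <>(~p -> q) is T, p is T. ✓
7: <>(~p -> q) is F, p is T. ✓
Satisfying worlds: {1, 2, 3, 4, 5, 6, 7}.

7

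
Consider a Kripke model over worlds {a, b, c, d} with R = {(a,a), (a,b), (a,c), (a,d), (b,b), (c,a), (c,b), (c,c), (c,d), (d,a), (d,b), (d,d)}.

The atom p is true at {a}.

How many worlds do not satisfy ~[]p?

0

a: []p is F. ✓
b: []p is F. ✓
c: []p is F. ✓
d: []p is F. ✓
Satisfying worlds: {a, b, c, d}.
So ~[]p fails at the other 0 worlds.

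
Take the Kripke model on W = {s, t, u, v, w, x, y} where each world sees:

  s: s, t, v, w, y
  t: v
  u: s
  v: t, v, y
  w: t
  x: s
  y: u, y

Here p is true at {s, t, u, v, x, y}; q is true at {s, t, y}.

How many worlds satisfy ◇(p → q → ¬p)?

s: successors {s, t, v, w, y}; p → q → ¬p there: s:F, t:F, v:T, w:T, y:F. ✓
t: successors {v}; p → q → ¬p there: v:T. ✓
u: successors {s}; p → q → ¬p there: s:F. ✗
v: successors {t, v, y}; p → q → ¬p there: t:F, v:T, y:F. ✓
w: successors {t}; p → q → ¬p there: t:F. ✗
x: successors {s}; p → q → ¬p there: s:F. ✗
y: successors {u, y}; p → q → ¬p there: u:T, y:F. ✓
Satisfying worlds: {s, t, v, y}.

4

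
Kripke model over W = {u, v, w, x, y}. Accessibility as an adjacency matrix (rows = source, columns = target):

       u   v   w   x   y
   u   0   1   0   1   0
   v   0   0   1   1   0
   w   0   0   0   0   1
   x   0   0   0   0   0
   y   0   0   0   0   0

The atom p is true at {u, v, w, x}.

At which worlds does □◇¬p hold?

{x, y}

u: successors {v, x}; ◇¬p there: v:F, x:F. ✗
v: successors {w, x}; ◇¬p there: w:T, x:F. ✗
w: successors {y}; ◇¬p there: y:F. ✗
x: no successors, so □◇¬p holds vacuously. ✓
y: no successors, so □◇¬p holds vacuously. ✓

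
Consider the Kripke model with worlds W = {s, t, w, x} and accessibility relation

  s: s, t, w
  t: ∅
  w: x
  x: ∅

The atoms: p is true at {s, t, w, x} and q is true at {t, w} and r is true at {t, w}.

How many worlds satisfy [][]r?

3

s: successors {s, t, w}; []r there: s:F, t:T, w:F. ✗
t: no successors, so [][]r holds vacuously. ✓
w: successors {x}; []r there: x:T. ✓
x: no successors, so [][]r holds vacuously. ✓
Satisfying worlds: {t, w, x}.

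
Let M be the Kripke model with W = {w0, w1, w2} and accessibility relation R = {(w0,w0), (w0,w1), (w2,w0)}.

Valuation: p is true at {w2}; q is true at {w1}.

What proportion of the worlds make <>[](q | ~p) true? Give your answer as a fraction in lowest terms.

w0: successors {w0, w1}; [](q | ~p) there: w0:T, w1:T. ✓
w1: no successors, so <>[](q | ~p) fails. ✗
w2: successors {w0}; [](q | ~p) there: w0:T. ✓
That's 2 of 3 worlds, so 2/3.

2/3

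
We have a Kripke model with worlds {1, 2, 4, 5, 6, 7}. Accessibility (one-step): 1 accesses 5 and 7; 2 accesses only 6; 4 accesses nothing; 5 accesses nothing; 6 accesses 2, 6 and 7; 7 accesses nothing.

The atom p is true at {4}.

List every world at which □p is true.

1: successors {5, 7}; p there: 5:F, 7:F. ✗
2: successors {6}; p there: 6:F. ✗
4: no successors, so □p holds vacuously. ✓
5: no successors, so □p holds vacuously. ✓
6: successors {2, 6, 7}; p there: 2:F, 6:F, 7:F. ✗
7: no successors, so □p holds vacuously. ✓

{4, 5, 7}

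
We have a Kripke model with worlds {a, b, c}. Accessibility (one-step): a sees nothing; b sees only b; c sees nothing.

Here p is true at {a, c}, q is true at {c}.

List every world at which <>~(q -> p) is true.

∅

a: no successors, so <>~(q -> p) fails. ✗
b: successors {b}; ~(q -> p) there: b:F. ✗
c: no successors, so <>~(q -> p) fails. ✗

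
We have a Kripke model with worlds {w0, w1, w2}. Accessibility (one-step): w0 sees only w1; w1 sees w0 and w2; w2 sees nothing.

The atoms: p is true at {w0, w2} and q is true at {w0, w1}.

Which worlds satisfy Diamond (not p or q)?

w0: successors {w1}; not p or q there: w1:T. ✓
w1: successors {w0, w2}; not p or q there: w0:T, w2:F. ✓
w2: no successors, so Diamond (not p or q) fails. ✗

{w0, w1}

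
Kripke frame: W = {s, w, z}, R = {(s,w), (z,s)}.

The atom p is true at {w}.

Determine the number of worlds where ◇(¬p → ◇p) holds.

s: successors {w}; ¬p → ◇p there: w:T. ✓
w: no successors, so ◇(¬p → ◇p) fails. ✗
z: successors {s}; ¬p → ◇p there: s:T. ✓
Satisfying worlds: {s, z}.

2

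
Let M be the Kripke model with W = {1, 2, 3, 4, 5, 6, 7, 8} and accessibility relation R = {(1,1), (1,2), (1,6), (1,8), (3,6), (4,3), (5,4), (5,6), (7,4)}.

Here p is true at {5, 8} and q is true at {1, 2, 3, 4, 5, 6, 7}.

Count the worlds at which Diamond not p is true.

1: successors {1, 2, 6, 8}; not p there: 1:T, 2:T, 6:T, 8:F. ✓
2: no successors, so Diamond not p fails. ✗
3: successors {6}; not p there: 6:T. ✓
4: successors {3}; not p there: 3:T. ✓
5: successors {4, 6}; not p there: 4:T, 6:T. ✓
6: no successors, so Diamond not p fails. ✗
7: successors {4}; not p there: 4:T. ✓
8: no successors, so Diamond not p fails. ✗
Satisfying worlds: {1, 3, 4, 5, 7}.

5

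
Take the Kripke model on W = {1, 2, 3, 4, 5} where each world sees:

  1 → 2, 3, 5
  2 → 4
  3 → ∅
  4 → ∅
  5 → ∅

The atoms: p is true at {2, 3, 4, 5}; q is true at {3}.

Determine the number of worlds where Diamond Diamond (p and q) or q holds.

1

1: Diamond Diamond (p and q) is F, q is F. ✗
2: Diamond Diamond (p and q) is F, q is F. ✗
3: Diamond Diamond (p and q) is F, q is T. ✓
4: Diamond Diamond (p and q) is F, q is F. ✗
5: Diamond Diamond (p and q) is F, q is F. ✗
Satisfying worlds: {3}.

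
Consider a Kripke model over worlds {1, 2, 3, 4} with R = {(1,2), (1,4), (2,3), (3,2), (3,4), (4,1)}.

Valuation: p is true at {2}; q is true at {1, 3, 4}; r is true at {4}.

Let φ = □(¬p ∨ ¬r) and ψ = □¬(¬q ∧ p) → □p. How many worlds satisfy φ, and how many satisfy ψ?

4 and 2

For □(¬p ∨ ¬r):
1: successors {2, 4}; ¬p ∨ ¬r there: 2:T, 4:T. ✓
2: successors {3}; ¬p ∨ ¬r there: 3:T. ✓
3: successors {2, 4}; ¬p ∨ ¬r there: 2:T, 4:T. ✓
4: successors {1}; ¬p ∨ ¬r there: 1:T. ✓
— 4 worlds.
For □¬(¬q ∧ p) → □p:
1: □¬(¬q ∧ p) is F, □p is F. ✓
2: □¬(¬q ∧ p) is T, □p is F. ✗
3: □¬(¬q ∧ p) is F, □p is F. ✓
4: □¬(¬q ∧ p) is T, □p is F. ✗
— 2 worlds.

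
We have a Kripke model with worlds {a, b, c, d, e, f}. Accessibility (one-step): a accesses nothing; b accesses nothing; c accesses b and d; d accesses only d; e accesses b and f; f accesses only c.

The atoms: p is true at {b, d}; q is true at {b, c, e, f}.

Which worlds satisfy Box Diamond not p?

{a, b}

a: no successors, so Box Diamond not p holds vacuously. ✓
b: no successors, so Box Diamond not p holds vacuously. ✓
c: successors {b, d}; Diamond not p there: b:F, d:F. ✗
d: successors {d}; Diamond not p there: d:F. ✗
e: successors {b, f}; Diamond not p there: b:F, f:T. ✗
f: successors {c}; Diamond not p there: c:F. ✗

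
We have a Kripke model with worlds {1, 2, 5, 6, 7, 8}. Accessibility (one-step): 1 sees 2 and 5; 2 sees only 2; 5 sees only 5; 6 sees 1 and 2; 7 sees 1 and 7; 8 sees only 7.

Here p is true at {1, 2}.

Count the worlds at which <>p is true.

4

1: successors {2, 5}; p there: 2:T, 5:F. ✓
2: successors {2}; p there: 2:T. ✓
5: successors {5}; p there: 5:F. ✗
6: successors {1, 2}; p there: 1:T, 2:T. ✓
7: successors {1, 7}; p there: 1:T, 7:F. ✓
8: successors {7}; p there: 7:F. ✗
Satisfying worlds: {1, 2, 6, 7}.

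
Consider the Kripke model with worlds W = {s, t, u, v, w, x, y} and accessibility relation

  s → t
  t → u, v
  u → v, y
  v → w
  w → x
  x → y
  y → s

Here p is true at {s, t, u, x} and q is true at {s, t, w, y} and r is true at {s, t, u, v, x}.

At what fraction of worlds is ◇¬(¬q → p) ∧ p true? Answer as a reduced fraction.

s: ◇¬(¬q → p) is F, p is T. ✗
t: ◇¬(¬q → p) is T, p is T. ✓
u: ◇¬(¬q → p) is T, p is T. ✓
v: ◇¬(¬q → p) is F, p is F. ✗
w: ◇¬(¬q → p) is F, p is F. ✗
x: ◇¬(¬q → p) is F, p is T. ✗
y: ◇¬(¬q → p) is F, p is F. ✗
That's 2 of 7 worlds, so 2/7.

2/7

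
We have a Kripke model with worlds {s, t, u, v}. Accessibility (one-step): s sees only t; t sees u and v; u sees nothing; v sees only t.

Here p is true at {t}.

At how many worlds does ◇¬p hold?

1

s: successors {t}; ¬p there: t:F. ✗
t: successors {u, v}; ¬p there: u:T, v:T. ✓
u: no successors, so ◇¬p fails. ✗
v: successors {t}; ¬p there: t:F. ✗
Satisfying worlds: {t}.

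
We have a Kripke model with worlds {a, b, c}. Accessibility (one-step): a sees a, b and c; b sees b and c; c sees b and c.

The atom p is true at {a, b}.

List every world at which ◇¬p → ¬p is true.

{c}

a: ◇¬p is T, ¬p is F. ✗
b: ◇¬p is T, ¬p is F. ✗
c: ◇¬p is T, ¬p is T. ✓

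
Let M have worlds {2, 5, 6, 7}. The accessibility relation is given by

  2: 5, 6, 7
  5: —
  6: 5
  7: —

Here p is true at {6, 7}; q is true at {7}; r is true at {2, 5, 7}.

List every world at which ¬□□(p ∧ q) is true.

2: □□(p ∧ q) is F. ✓
5: □□(p ∧ q) is T. ✗
6: □□(p ∧ q) is T. ✗
7: □□(p ∧ q) is T. ✗

{2}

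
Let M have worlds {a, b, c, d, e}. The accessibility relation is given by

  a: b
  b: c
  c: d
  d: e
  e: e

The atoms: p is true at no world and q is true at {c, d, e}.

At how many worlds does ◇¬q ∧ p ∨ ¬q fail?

3

a: ◇¬q ∧ p is F, ¬q is T. ✓
b: ◇¬q ∧ p is F, ¬q is T. ✓
c: ◇¬q ∧ p is F, ¬q is F. ✗
d: ◇¬q ∧ p is F, ¬q is F. ✗
e: ◇¬q ∧ p is F, ¬q is F. ✗
Satisfying worlds: {a, b}.
So ◇¬q ∧ p ∨ ¬q fails at the other 3 worlds.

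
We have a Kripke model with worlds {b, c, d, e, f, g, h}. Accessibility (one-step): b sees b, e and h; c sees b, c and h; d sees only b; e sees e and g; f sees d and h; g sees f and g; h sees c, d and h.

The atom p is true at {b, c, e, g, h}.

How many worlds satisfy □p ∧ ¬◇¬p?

4

b: □p is T, ¬◇¬p is T. ✓
c: □p is T, ¬◇¬p is T. ✓
d: □p is T, ¬◇¬p is T. ✓
e: □p is T, ¬◇¬p is T. ✓
f: □p is F, ¬◇¬p is F. ✗
g: □p is F, ¬◇¬p is F. ✗
h: □p is F, ¬◇¬p is F. ✗
Satisfying worlds: {b, c, d, e}.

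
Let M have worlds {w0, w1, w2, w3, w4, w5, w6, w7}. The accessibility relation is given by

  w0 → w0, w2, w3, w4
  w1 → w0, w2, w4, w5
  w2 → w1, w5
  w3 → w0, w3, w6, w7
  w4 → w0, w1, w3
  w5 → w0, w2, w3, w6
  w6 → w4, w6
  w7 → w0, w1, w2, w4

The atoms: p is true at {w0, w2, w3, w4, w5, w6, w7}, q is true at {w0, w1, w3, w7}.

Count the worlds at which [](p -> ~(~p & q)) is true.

8

w0: successors {w0, w2, w3, w4}; p -> ~(~p & q) there: w0:T, w2:T, w3:T, w4:T. ✓
w1: successors {w0, w2, w4, w5}; p -> ~(~p & q) there: w0:T, w2:T, w4:T, w5:T. ✓
w2: successors {w1, w5}; p -> ~(~p & q) there: w1:T, w5:T. ✓
w3: successors {w0, w3, w6, w7}; p -> ~(~p & q) there: w0:T, w3:T, w6:T, w7:T. ✓
w4: successors {w0, w1, w3}; p -> ~(~p & q) there: w0:T, w1:T, w3:T. ✓
w5: successors {w0, w2, w3, w6}; p -> ~(~p & q) there: w0:T, w2:T, w3:T, w6:T. ✓
w6: successors {w4, w6}; p -> ~(~p & q) there: w4:T, w6:T. ✓
w7: successors {w0, w1, w2, w4}; p -> ~(~p & q) there: w0:T, w1:T, w2:T, w4:T. ✓
Satisfying worlds: {w0, w1, w2, w3, w4, w5, w6, w7}.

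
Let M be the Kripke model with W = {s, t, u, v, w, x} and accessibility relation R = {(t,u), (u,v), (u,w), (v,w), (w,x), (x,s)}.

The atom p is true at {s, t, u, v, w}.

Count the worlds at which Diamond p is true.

4

s: no successors, so Diamond p fails. ✗
t: successors {u}; p there: u:T. ✓
u: successors {v, w}; p there: v:T, w:T. ✓
v: successors {w}; p there: w:T. ✓
w: successors {x}; p there: x:F. ✗
x: successors {s}; p there: s:T. ✓
Satisfying worlds: {t, u, v, x}.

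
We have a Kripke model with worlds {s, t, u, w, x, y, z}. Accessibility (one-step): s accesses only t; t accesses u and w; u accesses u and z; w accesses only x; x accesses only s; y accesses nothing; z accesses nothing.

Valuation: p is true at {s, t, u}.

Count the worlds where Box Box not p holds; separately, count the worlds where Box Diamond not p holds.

For Box Box not p:
s: successors {t}; Box not p there: t:F. ✗
t: successors {u, w}; Box not p there: u:F, w:T. ✗
u: successors {u, z}; Box not p there: u:F, z:T. ✗
w: successors {x}; Box not p there: x:F. ✗
x: successors {s}; Box not p there: s:F. ✗
y: no successors, so Box Box not p holds vacuously. ✓
z: no successors, so Box Box not p holds vacuously. ✓
— 2 worlds.
For Box Diamond not p:
s: successors {t}; Diamond not p there: t:T. ✓
t: successors {u, w}; Diamond not p there: u:T, w:T. ✓
u: successors {u, z}; Diamond not p there: u:T, z:F. ✗
w: successors {x}; Diamond not p there: x:F. ✗
x: successors {s}; Diamond not p there: s:F. ✗
y: no successors, so Box Diamond not p holds vacuously. ✓
z: no successors, so Box Diamond not p holds vacuously. ✓
— 4 worlds.

2 and 4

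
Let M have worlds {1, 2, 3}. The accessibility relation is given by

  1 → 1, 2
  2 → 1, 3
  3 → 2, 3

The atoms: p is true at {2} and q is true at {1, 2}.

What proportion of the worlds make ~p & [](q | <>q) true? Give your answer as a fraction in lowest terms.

2/3

1: ~p is T, [](q | <>q) is T. ✓
2: ~p is F, [](q | <>q) is T. ✗
3: ~p is T, [](q | <>q) is T. ✓
That's 2 of 3 worlds, so 2/3.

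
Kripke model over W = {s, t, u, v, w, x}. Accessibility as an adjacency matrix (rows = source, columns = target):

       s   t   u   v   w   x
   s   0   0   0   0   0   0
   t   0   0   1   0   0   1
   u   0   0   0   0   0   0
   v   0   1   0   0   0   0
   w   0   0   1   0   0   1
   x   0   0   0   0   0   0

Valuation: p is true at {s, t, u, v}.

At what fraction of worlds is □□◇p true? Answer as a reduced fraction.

5/6

s: no successors, so □□◇p holds vacuously. ✓
t: successors {u, x}; □◇p there: u:T, x:T. ✓
u: no successors, so □□◇p holds vacuously. ✓
v: successors {t}; □◇p there: t:F. ✗
w: successors {u, x}; □◇p there: u:T, x:T. ✓
x: no successors, so □□◇p holds vacuously. ✓
That's 5 of 6 worlds, so 5/6.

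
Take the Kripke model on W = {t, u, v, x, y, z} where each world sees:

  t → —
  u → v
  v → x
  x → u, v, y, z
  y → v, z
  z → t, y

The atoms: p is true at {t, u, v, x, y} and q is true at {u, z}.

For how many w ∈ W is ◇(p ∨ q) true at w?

5

t: no successors, so ◇(p ∨ q) fails. ✗
u: successors {v}; p ∨ q there: v:T. ✓
v: successors {x}; p ∨ q there: x:T. ✓
x: successors {u, v, y, z}; p ∨ q there: u:T, v:T, y:T, z:T. ✓
y: successors {v, z}; p ∨ q there: v:T, z:T. ✓
z: successors {t, y}; p ∨ q there: t:T, y:T. ✓
Satisfying worlds: {u, v, x, y, z}.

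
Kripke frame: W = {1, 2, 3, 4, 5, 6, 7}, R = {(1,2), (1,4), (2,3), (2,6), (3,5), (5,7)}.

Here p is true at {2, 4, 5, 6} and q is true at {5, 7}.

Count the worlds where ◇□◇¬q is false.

4

1: successors {2, 4}; □◇¬q there: 2:F, 4:T. ✓
2: successors {3, 6}; □◇¬q there: 3:F, 6:T. ✓
3: successors {5}; □◇¬q there: 5:F. ✗
4: no successors, so ◇□◇¬q fails. ✗
5: successors {7}; □◇¬q there: 7:T. ✓
6: no successors, so ◇□◇¬q fails. ✗
7: no successors, so ◇□◇¬q fails. ✗
Satisfying worlds: {1, 2, 5}.
So ◇□◇¬q fails at the other 4 worlds.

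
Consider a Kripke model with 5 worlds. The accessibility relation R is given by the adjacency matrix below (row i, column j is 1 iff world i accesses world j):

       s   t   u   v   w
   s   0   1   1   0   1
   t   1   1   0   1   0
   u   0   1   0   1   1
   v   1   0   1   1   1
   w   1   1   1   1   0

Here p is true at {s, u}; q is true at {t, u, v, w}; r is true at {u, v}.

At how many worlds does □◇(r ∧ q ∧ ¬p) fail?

s: successors {t, u, w}; ◇(r ∧ q ∧ ¬p) there: t:T, u:T, w:T. ✓
t: successors {s, t, v}; ◇(r ∧ q ∧ ¬p) there: s:F, t:T, v:T. ✗
u: successors {t, v, w}; ◇(r ∧ q ∧ ¬p) there: t:T, v:T, w:T. ✓
v: successors {s, u, v, w}; ◇(r ∧ q ∧ ¬p) there: s:F, u:T, v:T, w:T. ✗
w: successors {s, t, u, v}; ◇(r ∧ q ∧ ¬p) there: s:F, t:T, u:T, v:T. ✗
Satisfying worlds: {s, u}.
So □◇(r ∧ q ∧ ¬p) fails at the other 3 worlds.

3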